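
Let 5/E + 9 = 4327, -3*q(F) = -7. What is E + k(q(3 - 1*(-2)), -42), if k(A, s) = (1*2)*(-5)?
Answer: -43175/4318 ≈ -9.9988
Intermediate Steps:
q(F) = 7/3 (q(F) = -1/3*(-7) = 7/3)
k(A, s) = -10 (k(A, s) = 2*(-5) = -10)
E = 5/4318 (E = 5/(-9 + 4327) = 5/4318 ≈ 0.0011579)
E + k(q(3 - 1*(-2)), -42) = 5/4318 - 10 = -43175/4318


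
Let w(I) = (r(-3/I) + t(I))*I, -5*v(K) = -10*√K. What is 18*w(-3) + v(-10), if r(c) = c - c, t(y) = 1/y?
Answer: 18 + 2*I*√10 ≈ 18.0 + 6.3246*I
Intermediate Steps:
v(K) = 2*√K (v(K) = -(-2)*√K = 2*√K)
r(c) = 0
w(I) = 1 (w(I) = (0 + 1/I)*I = I/I = 1)
18*w(-3) + v(-10) = 18*1 + 2*√(-10) = 18 + 2*(I*√10) = 18 + 2*I*√10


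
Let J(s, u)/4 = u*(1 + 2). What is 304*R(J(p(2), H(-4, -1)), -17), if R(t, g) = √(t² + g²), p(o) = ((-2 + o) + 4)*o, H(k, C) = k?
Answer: 304*√2593 ≈ 15480.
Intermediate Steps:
p(o) = o*(2 + o) (p(o) = (2 + o)*o = o*(2 + o))
J(s, u) = 12*u (J(s, u) = 4*(u*(1 + 2)) = 4*(u*3) = 4*(3*u) = 12*u)
R(t, g) = √(g² + t²)
304*R(J(p(2), H(-4, -1)), -17) = 304*√((-17)² + (12*(-4))²) = 304*√(289 + (-48)²) = 304*√(289 + 2304) = 304*√2593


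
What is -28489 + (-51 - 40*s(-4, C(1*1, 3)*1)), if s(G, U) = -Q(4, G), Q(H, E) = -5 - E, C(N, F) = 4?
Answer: -28580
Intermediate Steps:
s(G, U) = 5 + G (s(G, U) = -(-5 - G) = 5 + G)
-28489 + (-51 - 40*s(-4, C(1*1, 3)*1)) = -28489 + (-51 - 40*(5 - 4)) = -28489 + (-51 - 40*1) = -28489 + (-51 - 40) = -28489 - 91 = -28580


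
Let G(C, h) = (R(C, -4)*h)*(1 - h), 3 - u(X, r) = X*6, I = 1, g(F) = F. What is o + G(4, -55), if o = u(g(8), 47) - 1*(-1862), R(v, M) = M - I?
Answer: 17217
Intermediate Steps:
u(X, r) = 3 - 6*X (u(X, r) = 3 - X*6 = 3 - 6*X)
R(v, M) = -1 + M (R(v, M) = M - 1*1 = M - 1 = -1 + M)
G(C, h) = -5*h*(1 - h) (G(C, h) = ((-1 - 4)*h)*(1 - h) = (-5*h)*(1 - h) = -5*h*(1 - h))
o = 1817 (o = (3 - 6*8) - 1*(-1862) = (3 - 48) + 1862 = -45 + 1862 = 1817)
o + G(4, -55) = 1817 + 5*(-55)*(-1 - 55) = 1817 + 5*(-55)*(-56) = 1817 + 15400 = 17217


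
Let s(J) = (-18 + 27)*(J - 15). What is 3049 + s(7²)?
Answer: 3355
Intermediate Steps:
s(J) = -135 + 9*J (s(J) = 9*(-15 + J) = -135 + 9*J)
3049 + s(7²) = 3049 + (-135 + 9*7²) = 3049 + (-135 + 9*49) = 3049 + (-135 + 441) = 3049 + 306 = 3355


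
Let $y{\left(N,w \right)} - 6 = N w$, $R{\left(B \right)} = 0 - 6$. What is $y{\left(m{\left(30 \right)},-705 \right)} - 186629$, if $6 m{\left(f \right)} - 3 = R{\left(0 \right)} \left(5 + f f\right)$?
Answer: $\frac{902099}{2} \approx 4.5105 \cdot 10^{5}$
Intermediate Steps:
$R{\left(B \right)} = -6$ ($R{\left(B \right)} = 0 - 6 = -6$)
$m{\left(f \right)} = - \frac{9}{2} - f^{2}$ ($m{\left(f \right)} = \frac{1}{2} + \frac{\left(-6\right) \left(5 + f f\right)}{6} = \frac{1}{2} + \frac{\left(-6\right) \left(5 + f^{2}\right)}{6} = \frac{1}{2} + \frac{-30 - 6 f^{2}}{6} = \frac{1}{2} - \left(5 + f^{2}\right) = - \frac{9}{2} - f^{2}$)
$y{\left(N,w \right)} = 6 + N w$
$y{\left(m{\left(30 \right)},-705 \right)} - 186629 = \left(6 + \left(- \frac{9}{2} - 30^{2}\right) \left(-705\right)\right) - 186629 = \left(6 + \left(- \frac{9}{2} - 900\right) \left(-705\right)\right) - 186629 = \left(6 - - \frac{1275345}{2}\right) - 186629 = \left(6 + \frac{1275345}{2}\right) - 186629 = \frac{1275357}{2} - 186629 = \frac{902099}{2}$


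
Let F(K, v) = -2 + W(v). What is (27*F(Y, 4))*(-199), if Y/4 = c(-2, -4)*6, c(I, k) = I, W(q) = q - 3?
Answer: 5373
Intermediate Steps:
W(q) = -3 + q
Y = -48 (Y = 4*(-2*6) = 4*(-12) = -48)
F(K, v) = -5 + v (F(K, v) = -2 + (-3 + v) = -5 + v)
(27*F(Y, 4))*(-199) = (27*(-5 + 4))*(-199) = (27*(-1))*(-199) = -27*(-199) = 5373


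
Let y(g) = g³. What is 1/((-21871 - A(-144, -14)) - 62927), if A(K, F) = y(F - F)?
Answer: -1/84798 ≈ -1.1793e-5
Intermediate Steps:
A(K, F) = 0 (A(K, F) = (F - F)³ = 0³ = 0)
1/((-21871 - A(-144, -14)) - 62927) = 1/((-21871 - 1*0) - 62927) = 1/((-21871 + 0) - 62927) = 1/(-21871 - 62927) = 1/(-84798) = -1/84798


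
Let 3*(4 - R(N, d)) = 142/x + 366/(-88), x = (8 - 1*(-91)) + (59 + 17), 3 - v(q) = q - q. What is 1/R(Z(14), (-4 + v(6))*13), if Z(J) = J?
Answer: 23100/118177 ≈ 0.19547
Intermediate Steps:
v(q) = 3 (v(q) = 3 - (q - q) = 3 - 1*0 = 3 + 0 = 3)
x = 175 (x = (8 + 91) + 76 = 99 + 76 = 175)
R(N, d) = 118177/23100 (R(N, d) = 4 - (142/175 + 366/(-88))/3 = 4 - (142*(1/175) + 366*(-1/88))/3 = 4 - (142/175 - 183/44)/3 = 4 - ⅓*(-25777/7700) = 4 + 25777/23100 = 118177/23100)
1/R(Z(14), (-4 + v(6))*13) = 1/(118177/23100) = 23100/118177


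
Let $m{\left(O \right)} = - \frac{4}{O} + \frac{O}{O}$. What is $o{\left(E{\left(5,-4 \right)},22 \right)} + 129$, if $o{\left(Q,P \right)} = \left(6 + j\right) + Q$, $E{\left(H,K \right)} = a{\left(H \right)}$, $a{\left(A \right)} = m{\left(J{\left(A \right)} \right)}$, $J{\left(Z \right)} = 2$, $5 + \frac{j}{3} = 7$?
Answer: $140$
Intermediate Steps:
$j = 6$ ($j = -15 + 3 \cdot 7 = -15 + 21 = 6$)
$m{\left(O \right)} = 1 - \frac{4}{O}$ ($m{\left(O \right)} = - \frac{4}{O} + 1 = 1 - \frac{4}{O}$)
$a{\left(A \right)} = -1$ ($a{\left(A \right)} = \frac{-4 + 2}{2} = \frac{1}{2} \left(-2\right) = -1$)
$E{\left(H,K \right)} = -1$
$o{\left(Q,P \right)} = 12 + Q$ ($o{\left(Q,P \right)} = \left(6 + 6\right) + Q = 12 + Q$)
$o{\left(E{\left(5,-4 \right)},22 \right)} + 129 = \left(12 - 1\right) + 129 = 11 + 129 = 140$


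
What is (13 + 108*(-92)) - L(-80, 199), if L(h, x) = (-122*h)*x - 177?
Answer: -1951986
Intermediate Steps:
L(h, x) = -177 - 122*h*x (L(h, x) = -122*h*x - 177 = -177 - 122*h*x)
(13 + 108*(-92)) - L(-80, 199) = (13 + 108*(-92)) - (-177 - 122*(-80)*199) = (13 - 9936) - (-177 + 1942240) = -9923 - 1*1942063 = -9923 - 1942063 = -1951986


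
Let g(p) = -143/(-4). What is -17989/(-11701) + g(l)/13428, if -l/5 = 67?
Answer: 967898411/628484112 ≈ 1.5401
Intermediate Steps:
l = -335 (l = -5*67 = -335)
g(p) = 143/4 (g(p) = -143*(-1/4) = 143/4)
-17989/(-11701) + g(l)/13428 = -17989/(-11701) + (143/4)/13428 = -17989*(-1/11701) + (143/4)*(1/13428) = 17989/11701 + 143/53712 = 967898411/628484112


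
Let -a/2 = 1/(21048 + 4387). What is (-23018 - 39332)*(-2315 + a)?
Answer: 734258876690/5087 ≈ 1.4434e+8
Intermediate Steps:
a = -2/25435 (a = -2/(21048 + 4387) = -2/25435 ≈ -7.8632e-5)
(-23018 - 39332)*(-2315 + a) = (-23018 - 39332)*(-2315 - 2/25435) = -62350*(-58882027/25435) = 734258876690/5087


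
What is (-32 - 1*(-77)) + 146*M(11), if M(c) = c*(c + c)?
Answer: 35377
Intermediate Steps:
M(c) = 2*c**2 (M(c) = c*(2*c) = 2*c**2)
(-32 - 1*(-77)) + 146*M(11) = (-32 - 1*(-77)) + 146*(2*11**2) = (-32 + 77) + 146*(2*121) = 45 + 146*242 = 45 + 35332 = 35377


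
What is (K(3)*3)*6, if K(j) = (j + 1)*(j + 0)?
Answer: 216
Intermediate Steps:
K(j) = j*(1 + j) (K(j) = (1 + j)*j = j*(1 + j))
(K(3)*3)*6 = ((3*(1 + 3))*3)*6 = ((3*4)*3)*6 = (12*3)*6 = 36*6 = 216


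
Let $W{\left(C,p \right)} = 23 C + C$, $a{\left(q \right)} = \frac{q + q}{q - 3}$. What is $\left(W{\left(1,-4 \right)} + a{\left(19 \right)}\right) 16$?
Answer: $422$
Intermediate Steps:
$a{\left(q \right)} = \frac{2 q}{-3 + q}$
$W{\left(C,p \right)} = 24 C$
$\left(W{\left(1,-4 \right)} + a{\left(19 \right)}\right) 16 = \left(24 \cdot 1 + 2 \cdot 19 \frac{1}{-3 + 19}\right) 16 = \left(24 + 2 \cdot 19 \cdot \frac{1}{16}\right) 16 = \left(24 + \frac{19}{8}\right) 16 = \frac{211}{8} \cdot 16 = 422$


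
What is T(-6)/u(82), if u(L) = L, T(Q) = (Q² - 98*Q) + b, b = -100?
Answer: 262/41 ≈ 6.3902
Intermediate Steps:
T(Q) = -100 + Q² - 98*Q (T(Q) = (Q² - 98*Q) - 100 = -100 + Q² - 98*Q)
T(-6)/u(82) = (-100 + (-6)² - 98*(-6))/82 = (-100 + 36 + 588)*(1/82) = 524*(1/82) = 262/41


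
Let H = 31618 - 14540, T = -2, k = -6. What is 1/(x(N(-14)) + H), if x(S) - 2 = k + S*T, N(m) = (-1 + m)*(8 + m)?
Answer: 1/16894 ≈ 5.9193e-5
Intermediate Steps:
H = 17078
x(S) = -4 - 2*S (x(S) = 2 + (-6 + S*(-2)) = 2 + (-6 - 2*S) = -4 - 2*S)
1/(x(N(-14)) + H) = 1/((-4 - 2*(-8 + (-14)² + 7*(-14))) + 17078) = 1/((-4 - 2*(-8 + 196 - 98)) + 17078) = 1/((-4 - 2*90) + 17078) = 1/((-4 - 180) + 17078) = 1/(-184 + 17078) = 1/16894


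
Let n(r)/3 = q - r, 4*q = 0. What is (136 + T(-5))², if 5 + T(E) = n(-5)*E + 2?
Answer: 3364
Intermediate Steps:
q = 0 (q = (¼)*0 = 0)
n(r) = -3*r (n(r) = 3*(0 - r) = 3*(-r) = -3*r)
T(E) = -3 + 15*E (T(E) = -5 + ((-3*(-5))*E + 2) = -5 + (15*E + 2) = -5 + (2 + 15*E) = -3 + 15*E)
(136 + T(-5))² = (136 + (-3 + 15*(-5)))² = (136 + (-3 - 75))² = (136 - 78)² = 58² = 3364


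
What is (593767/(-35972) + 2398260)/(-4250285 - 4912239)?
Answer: -86269614953/329594313328 ≈ -0.26174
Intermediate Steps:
(593767/(-35972) + 2398260)/(-4250285 - 4912239) = (593767*(-1/35972) + 2398260)/(-9162524) = (-593767/35972 + 2398260)*(-1/9162524) = (86269614953/35972)*(-1/9162524) = -86269614953/329594313328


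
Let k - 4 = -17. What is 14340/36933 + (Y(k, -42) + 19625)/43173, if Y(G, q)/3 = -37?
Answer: 2642626/3144987 ≈ 0.84027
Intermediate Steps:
k = -13 (k = 4 - 17 = -13)
Y(G, q) = -111 (Y(G, q) = 3*(-37) = -111)
14340/36933 + (Y(k, -42) + 19625)/43173 = 14340/36933 + (-111 + 19625)/43173 = 14340*(1/36933) + 19514*(1/43173) = 4780/12311 + 19514/43173 = 2642626/3144987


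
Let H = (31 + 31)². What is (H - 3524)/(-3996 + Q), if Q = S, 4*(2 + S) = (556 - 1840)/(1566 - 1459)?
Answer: -320/4001 ≈ -0.079980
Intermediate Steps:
S = -5 (S = -2 + ((556 - 1840)/(1566 - 1459))/4 = -2 + (-1284/107)/4 = -2 + (-1284*1/107)/4 = -2 + (¼)*(-12) = -2 - 3 = -5)
Q = -5
H = 3844 (H = 62² = 3844)
(H - 3524)/(-3996 + Q) = (3844 - 3524)/(-3996 - 5) = 320/(-4001) = 320*(-1/4001) = -320/4001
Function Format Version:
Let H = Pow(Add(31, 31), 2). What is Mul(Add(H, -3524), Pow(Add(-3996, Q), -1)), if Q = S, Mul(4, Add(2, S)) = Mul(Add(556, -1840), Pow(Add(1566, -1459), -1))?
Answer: Rational(-320, 4001) ≈ -0.079980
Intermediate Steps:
S = -5 (S = Add(-2, Mul(Rational(1, 4), Mul(Add(556, -1840), Pow(Add(1566, -1459), -1)))) = Add(-2, Mul(Rational(1, 4), Mul(-1284, Pow(107, -1)))) = Add(-2, Mul(Rational(1, 4), Mul(-1284, Rational(1, 107)))) = Add(-2, Mul(Rational(1, 4), -12)) = Add(-2, -3) = -5)
Q = -5
H = 3844 (H = Pow(62, 2) = 3844)
Mul(Add(H, -3524), Pow(Add(-3996, Q), -1)) = Mul(Add(3844, -3524), Pow(Add(-3996, -5), -1)) = Mul(320, Pow(-4001, -1)) = Mul(320, Rational(-1, 4001)) = Rational(-320, 4001)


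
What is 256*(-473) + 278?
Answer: -120810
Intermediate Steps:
256*(-473) + 278 = -121088 + 278 = -120810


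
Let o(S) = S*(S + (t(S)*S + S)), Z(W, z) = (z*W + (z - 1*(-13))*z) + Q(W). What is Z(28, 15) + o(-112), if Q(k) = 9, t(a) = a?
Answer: -1378991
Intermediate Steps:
Z(W, z) = 9 + W*z + z*(13 + z) (Z(W, z) = (z*W + (z - 1*(-13))*z) + 9 = (W*z + (z + 13)*z) + 9 = (W*z + (13 + z)*z) + 9 = (W*z + z*(13 + z)) + 9 = 9 + W*z + z*(13 + z))
o(S) = S*(S² + 2*S) (o(S) = S*(S + (S*S + S)) = S*(S + (S² + S)) = S*(S + (S + S²)) = S*(S² + 2*S))
Z(28, 15) + o(-112) = (9 + 15² + 13*15 + 28*15) + (-112)²*(2 - 112) = (9 + 225 + 195 + 420) + 12544*(-110) = 849 - 1379840 = -1378991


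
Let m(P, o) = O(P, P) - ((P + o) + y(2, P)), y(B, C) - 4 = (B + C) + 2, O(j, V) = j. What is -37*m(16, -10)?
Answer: 518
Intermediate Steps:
y(B, C) = 6 + B + C (y(B, C) = 4 + ((B + C) + 2) = 4 + (2 + B + C) = 6 + B + C)
m(P, o) = -8 - P - o (m(P, o) = P - ((P + o) + (6 + 2 + P)) = P - ((P + o) + (8 + P)) = P - (8 + o + 2*P) = P + (-8 - o - 2*P) = -8 - P - o)
-37*m(16, -10) = -37*(-8 - 1*16 - 1*(-10)) = -37*(-8 - 16 + 10) = -37*(-14) = 518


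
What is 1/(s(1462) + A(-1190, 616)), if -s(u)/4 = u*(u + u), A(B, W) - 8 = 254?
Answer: -1/17099290 ≈ -5.8482e-8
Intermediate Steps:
A(B, W) = 262 (A(B, W) = 8 + 254 = 262)
s(u) = -8*u² (s(u) = -4*u*(u + u) = -4*u*2*u = -8*u²)
1/(s(1462) + A(-1190, 616)) = 1/(-8*1462² + 262) = 1/(-8*2137444 + 262) = 1/(-17099552 + 262) = 1/(-17099290) = -1/17099290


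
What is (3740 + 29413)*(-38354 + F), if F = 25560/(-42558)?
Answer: -9019246530846/7093 ≈ -1.2716e+9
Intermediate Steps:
F = -4260/7093 (F = 25560*(-1/42558) = -4260/7093 ≈ -0.60059)
(3740 + 29413)*(-38354 + F) = (3740 + 29413)*(-38354 - 4260/7093) = 33153*(-272049182/7093) = -9019246530846/7093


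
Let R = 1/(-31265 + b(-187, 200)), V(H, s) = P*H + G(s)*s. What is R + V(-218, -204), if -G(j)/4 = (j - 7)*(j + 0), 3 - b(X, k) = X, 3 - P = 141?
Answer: 1092410177099/31075 ≈ 3.5154e+7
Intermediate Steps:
P = -138 (P = 3 - 1*141 = 3 - 141 = -138)
b(X, k) = 3 - X
G(j) = -4*j*(-7 + j) (G(j) = -4*(j - 7)*(j + 0) = -4*(-7 + j)*j = -4*j*(-7 + j))
V(H, s) = -138*H + 4*s**2*(7 - s) (V(H, s) = -138*H + (4*s*(7 - s))*s = -138*H + 4*s**2*(7 - s))
R = -1/31075 (R = 1/(-31265 + (3 - 1*(-187))) = 1/(-31265 + (3 + 187)) = 1/(-31265 + 190) = 1/(-31075) = -1/31075 ≈ -3.2180e-5)
R + V(-218, -204) = -1/31075 + (-138*(-218) - 4*(-204)**2*(-7 - 204)) = -1/31075 + (30084 - 4*41616*(-211)) = -1/31075 + (30084 + 35123904) = -1/31075 + 35153988 = 1092410177099/31075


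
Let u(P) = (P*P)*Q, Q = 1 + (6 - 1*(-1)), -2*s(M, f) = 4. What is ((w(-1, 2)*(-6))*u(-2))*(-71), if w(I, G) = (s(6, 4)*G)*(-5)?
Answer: 272640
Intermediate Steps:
s(M, f) = -2 (s(M, f) = -1/2*4 = -2)
Q = 8 (Q = 1 + (6 + 1) = 1 + 7 = 8)
w(I, G) = 10*G (w(I, G) = -2*G*(-5) = 10*G)
u(P) = 8*P**2 (u(P) = (P*P)*8 = P**2*8 = 8*P**2)
((w(-1, 2)*(-6))*u(-2))*(-71) = (((10*2)*(-6))*(8*(-2)**2))*(-71) = ((20*(-6))*(8*4))*(-71) = -120*32*(-71) = -3840*(-71) = 272640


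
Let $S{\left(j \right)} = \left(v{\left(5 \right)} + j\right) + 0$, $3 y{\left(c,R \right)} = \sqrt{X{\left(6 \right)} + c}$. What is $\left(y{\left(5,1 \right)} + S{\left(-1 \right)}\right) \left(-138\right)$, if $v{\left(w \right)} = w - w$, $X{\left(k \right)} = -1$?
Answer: $46$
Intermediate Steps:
$v{\left(w \right)} = 0$
$y{\left(c,R \right)} = \frac{\sqrt{-1 + c}}{3}$
$S{\left(j \right)} = j$ ($S{\left(j \right)} = \left(0 + j\right) + 0 = j + 0 = j$)
$\left(y{\left(5,1 \right)} + S{\left(-1 \right)}\right) \left(-138\right) = \left(\frac{\sqrt{-1 + 5}}{3} - 1\right) \left(-138\right) = \left(\frac{\sqrt{4}}{3} - 1\right) \left(-138\right) = \left(\frac{1}{3} \cdot 2 - 1\right) \left(-138\right) = \left(\frac{2}{3} - 1\right) \left(-138\right) = \left(- \frac{1}{3}\right) \left(-138\right) = 46$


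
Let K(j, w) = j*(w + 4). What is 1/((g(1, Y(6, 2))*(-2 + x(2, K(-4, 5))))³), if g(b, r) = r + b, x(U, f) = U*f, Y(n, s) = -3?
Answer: 1/3241792 ≈ 3.0847e-7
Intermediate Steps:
K(j, w) = j*(4 + w)
g(b, r) = b + r
1/((g(1, Y(6, 2))*(-2 + x(2, K(-4, 5))))³) = 1/(((1 - 3)*(-2 + 2*(-4*(4 + 5))))³) = 1/((-2*(-2 + 2*(-4*9)))³) = 1/((-2*(-2 + 2*(-36)))³) = 1/((-2*(-2 - 72))³) = 1/((-2*(-74))³) = 1/(148³) = 1/3241792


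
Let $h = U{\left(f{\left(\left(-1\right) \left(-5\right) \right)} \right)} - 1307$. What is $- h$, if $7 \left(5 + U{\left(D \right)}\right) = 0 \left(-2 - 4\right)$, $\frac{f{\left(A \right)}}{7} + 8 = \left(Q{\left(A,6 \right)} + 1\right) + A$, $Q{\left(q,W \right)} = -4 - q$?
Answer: $1312$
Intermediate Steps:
$f{\left(A \right)} = -77$ ($f{\left(A \right)} = -56 + 7 \left(\left(\left(-4 - A\right) + 1\right) + A\right) = -56 + 7 \left(\left(-3 - A\right) + A\right) = -56 + 7 \left(-3\right) = -56 - 21 = -77$)
$U{\left(D \right)} = -5$ ($U{\left(D \right)} = -5 + \frac{0 \left(-2 - 4\right)}{7} = -5 + \frac{0 \left(-6\right)}{7} = -5 + \frac{1}{7} \cdot 0 = -5 + 0 = -5$)
$h = -1312$ ($h = -5 - 1307 = -1312$)
$- h = \left(-1\right) \left(-1312\right) = 1312$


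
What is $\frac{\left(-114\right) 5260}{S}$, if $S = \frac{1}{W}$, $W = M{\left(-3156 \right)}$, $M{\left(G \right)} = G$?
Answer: $1892463840$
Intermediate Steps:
$W = -3156$
$S = - \frac{1}{3156}$ ($S = \frac{1}{-3156} = - \frac{1}{3156} \approx -0.00031686$)
$\frac{\left(-114\right) 5260}{S} = \frac{\left(-114\right) 5260}{- \frac{1}{3156}} = \left(-599640\right) \left(-3156\right) = 1892463840$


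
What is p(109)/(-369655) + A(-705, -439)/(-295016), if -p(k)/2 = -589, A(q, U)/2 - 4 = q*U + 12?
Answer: -114586053129/54527069740 ≈ -2.1015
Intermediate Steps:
A(q, U) = 32 + 2*U*q (A(q, U) = 8 + 2*(q*U + 12) = 8 + 2*(U*q + 12) = 8 + 2*(12 + U*q) = 8 + (24 + 2*U*q) = 32 + 2*U*q)
p(k) = 1178 (p(k) = -2*(-589) = 1178)
p(109)/(-369655) + A(-705, -439)/(-295016) = 1178/(-369655) + (32 + 2*(-439)*(-705))/(-295016) = 1178*(-1/369655) + (32 + 618990)*(-1/295016) = -1178/369655 + 619022*(-1/295016) = -1178/369655 - 309511/147508 = -114586053129/54527069740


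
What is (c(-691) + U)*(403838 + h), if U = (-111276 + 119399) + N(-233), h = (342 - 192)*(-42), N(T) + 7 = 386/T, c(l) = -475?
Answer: 707604521246/233 ≈ 3.0369e+9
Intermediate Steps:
N(T) = -7 + 386/T
h = -6300 (h = 150*(-42) = -6300)
U = 1890642/233 (U = (-111276 + 119399) + (-7 + 386/(-233)) = 8123 + (-7 + 386*(-1/233)) = 8123 + (-7 - 386/233) = 8123 - 2017/233 = 1890642/233 ≈ 8114.3)
(c(-691) + U)*(403838 + h) = (-475 + 1890642/233)*(403838 - 6300) = (1779967/233)*397538 = 707604521246/233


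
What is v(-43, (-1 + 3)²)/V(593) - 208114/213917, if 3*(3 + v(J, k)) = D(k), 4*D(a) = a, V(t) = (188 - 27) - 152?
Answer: -7330414/5775759 ≈ -1.2692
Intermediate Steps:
V(t) = 9 (V(t) = 161 - 152 = 9)
D(a) = a/4
v(J, k) = -3 + k/12 (v(J, k) = -3 + (k/4)/3 = -3 + k/12)
v(-43, (-1 + 3)²)/V(593) - 208114/213917 = (-3 + (-1 + 3)²/12)/9 - 208114/213917 = (-3 + (1/12)*2²)*(⅑) - 208114*1/213917 = (-3 + (1/12)*4)*(⅑) - 208114/213917 = (-3 + ⅓)*(⅑) - 208114/213917 = -8/3*⅑ - 208114/213917 = -8/27 - 208114/213917 = -7330414/5775759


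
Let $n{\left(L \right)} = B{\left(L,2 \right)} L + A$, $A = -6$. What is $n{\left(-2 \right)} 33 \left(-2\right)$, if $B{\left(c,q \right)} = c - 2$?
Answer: $-132$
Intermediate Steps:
$B{\left(c,q \right)} = -2 + c$ ($B{\left(c,q \right)} = c - 2 = -2 + c$)
$n{\left(L \right)} = -6 + L \left(-2 + L\right)$ ($n{\left(L \right)} = \left(-2 + L\right) L - 6 = L \left(-2 + L\right) - 6 = -6 + L \left(-2 + L\right)$)
$n{\left(-2 \right)} 33 \left(-2\right) = \left(-6 - 2 \left(-2 - 2\right)\right) 33 \left(-2\right) = \left(-6 - -8\right) 33 \left(-2\right) = \left(-6 + 8\right) 33 \left(-2\right) = 2 \cdot 33 \left(-2\right) = 66 \left(-2\right) = -132$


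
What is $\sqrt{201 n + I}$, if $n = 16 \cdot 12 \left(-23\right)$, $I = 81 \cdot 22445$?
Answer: $3 \sqrt{103381} \approx 964.59$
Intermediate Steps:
$I = 1818045$
$n = -4416$ ($n = 192 \left(-23\right) = -4416$)
$\sqrt{201 n + I} = \sqrt{201 \left(-4416\right) + 1818045} = \sqrt{-887616 + 1818045} = \sqrt{930429} = 3 \sqrt{103381}$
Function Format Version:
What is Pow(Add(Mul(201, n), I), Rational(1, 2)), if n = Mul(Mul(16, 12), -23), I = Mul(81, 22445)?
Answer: Mul(3, Pow(103381, Rational(1, 2))) ≈ 964.59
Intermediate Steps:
I = 1818045
n = -4416 (n = Mul(192, -23) = -4416)
Pow(Add(Mul(201, n), I), Rational(1, 2)) = Pow(Add(Mul(201, -4416), 1818045), Rational(1, 2)) = Pow(Add(-887616, 1818045), Rational(1, 2)) = Pow(930429, Rational(1, 2)) = Mul(3, Pow(103381, Rational(1, 2)))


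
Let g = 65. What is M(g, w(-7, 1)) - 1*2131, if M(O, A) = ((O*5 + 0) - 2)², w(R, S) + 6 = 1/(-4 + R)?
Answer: 102198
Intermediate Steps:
w(R, S) = -6 + 1/(-4 + R)
M(O, A) = (-2 + 5*O)² (M(O, A) = ((5*O + 0) - 2)² = (5*O - 2)² = (-2 + 5*O)²)
M(g, w(-7, 1)) - 1*2131 = (-2 + 5*65)² - 1*2131 = (-2 + 325)² - 2131 = 323² - 2131 = 104329 - 2131 = 102198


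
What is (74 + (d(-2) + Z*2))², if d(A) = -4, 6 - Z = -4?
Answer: 8100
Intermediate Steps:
Z = 10 (Z = 6 - 1*(-4) = 6 + 4 = 10)
(74 + (d(-2) + Z*2))² = (74 + (-4 + 10*2))² = (74 + (-4 + 20))² = (74 + 16)² = 90² = 8100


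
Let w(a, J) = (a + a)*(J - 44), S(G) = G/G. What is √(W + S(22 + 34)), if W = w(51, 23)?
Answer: I*√2141 ≈ 46.271*I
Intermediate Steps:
S(G) = 1
w(a, J) = 2*a*(-44 + J) (w(a, J) = (2*a)*(-44 + J) = 2*a*(-44 + J))
W = -2142 (W = 2*51*(-44 + 23) = 2*51*(-21) = -2142)
√(W + S(22 + 34)) = √(-2142 + 1) = √(-2141) = I*√2141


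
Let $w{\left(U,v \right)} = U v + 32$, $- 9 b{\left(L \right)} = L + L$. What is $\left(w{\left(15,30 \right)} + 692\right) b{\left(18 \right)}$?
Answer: $-4696$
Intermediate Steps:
$b{\left(L \right)} = - \frac{2 L}{9}$ ($b{\left(L \right)} = - \frac{L + L}{9} = - \frac{2 L}{9}$)
$w{\left(U,v \right)} = 32 + U v$
$\left(w{\left(15,30 \right)} + 692\right) b{\left(18 \right)} = \left(\left(32 + 15 \cdot 30\right) + 692\right) \left(\left(- \frac{2}{9}\right) 18\right) = \left(\left(32 + 450\right) + 692\right) \left(-4\right) = \left(482 + 692\right) \left(-4\right) = 1174 \left(-4\right) = -4696$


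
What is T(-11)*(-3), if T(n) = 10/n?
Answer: 30/11 ≈ 2.7273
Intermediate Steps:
T(-11)*(-3) = (10/(-11))*(-3) = (10*(-1/11))*(-3) = -10/11*(-3) = 30/11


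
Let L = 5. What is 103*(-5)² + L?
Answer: 2580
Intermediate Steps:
103*(-5)² + L = 103*(-5)² + 5 = 103*25 + 5 = 2575 + 5 = 2580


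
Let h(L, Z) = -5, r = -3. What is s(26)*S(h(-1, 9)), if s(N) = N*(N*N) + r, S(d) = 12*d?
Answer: -1054380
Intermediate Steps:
s(N) = -3 + N³ (s(N) = N*(N*N) - 3 = N*N² - 3 = N³ - 3 = -3 + N³)
s(26)*S(h(-1, 9)) = (-3 + 26³)*(12*(-5)) = (-3 + 17576)*(-60) = 17573*(-60) = -1054380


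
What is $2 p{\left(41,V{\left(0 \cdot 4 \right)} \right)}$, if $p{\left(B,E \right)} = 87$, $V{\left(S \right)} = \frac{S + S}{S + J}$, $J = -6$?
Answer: $174$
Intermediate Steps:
$V{\left(S \right)} = \frac{2 S}{-6 + S}$ ($V{\left(S \right)} = \frac{S + S}{S - 6} = \frac{2 S}{-6 + S}$)
$2 p{\left(41,V{\left(0 \cdot 4 \right)} \right)} = 2 \cdot 87 = 174$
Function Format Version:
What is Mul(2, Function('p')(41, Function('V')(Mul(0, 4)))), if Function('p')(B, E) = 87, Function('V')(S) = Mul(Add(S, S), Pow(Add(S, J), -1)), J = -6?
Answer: 174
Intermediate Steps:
Function('V')(S) = Mul(2, S, Pow(Add(-6, S), -1)) (Function('V')(S) = Mul(Add(S, S), Pow(Add(S, -6), -1)) = Mul(Mul(2, S), Pow(Add(-6, S), -1)) = Mul(2, S, Pow(Add(-6, S), -1)))
Mul(2, Function('p')(41, Function('V')(Mul(0, 4)))) = Mul(2, 87) = 174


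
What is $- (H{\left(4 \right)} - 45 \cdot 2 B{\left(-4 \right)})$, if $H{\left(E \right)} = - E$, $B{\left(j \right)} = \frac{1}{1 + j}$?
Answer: $-26$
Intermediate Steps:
$- (H{\left(4 \right)} - 45 \cdot 2 B{\left(-4 \right)}) = - (\left(-1\right) 4 - 45 \frac{2}{1 - 4}) = - (-4 - 45 \frac{2}{-3}) = - (-4 - 45 \cdot 2 \left(- \frac{1}{3}\right)) = - (-4 - -30) = - (-4 + 30) = \left(-1\right) 26 = -26$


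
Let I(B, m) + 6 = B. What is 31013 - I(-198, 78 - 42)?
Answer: 31217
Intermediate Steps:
I(B, m) = -6 + B
31013 - I(-198, 78 - 42) = 31013 - (-6 - 198) = 31013 - 1*(-204) = 31013 + 204 = 31217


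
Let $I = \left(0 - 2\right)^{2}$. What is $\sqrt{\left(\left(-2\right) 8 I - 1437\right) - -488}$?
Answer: $i \sqrt{1013} \approx 31.828 i$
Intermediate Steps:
$I = 4$ ($I = \left(0 + \left(-5 + 3\right)\right)^{2} = \left(0 - 2\right)^{2} = \left(-2\right)^{2} = 4$)
$\sqrt{\left(\left(-2\right) 8 I - 1437\right) - -488} = \sqrt{\left(\left(-2\right) 8 \cdot 4 - 1437\right) - -488} = \sqrt{\left(\left(-16\right) 4 - 1437\right) + 488} = \sqrt{\left(-64 - 1437\right) + 488} = \sqrt{-1501 + 488} = \sqrt{-1013} = i \sqrt{1013}$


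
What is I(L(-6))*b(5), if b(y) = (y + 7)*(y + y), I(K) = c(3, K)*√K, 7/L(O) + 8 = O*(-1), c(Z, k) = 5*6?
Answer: 1800*I*√14 ≈ 6735.0*I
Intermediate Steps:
c(Z, k) = 30
L(O) = 7/(-8 - O) (L(O) = 7/(-8 + O*(-1)) = 7/(-8 - O))
I(K) = 30*√K
b(y) = 2*y*(7 + y) (b(y) = (7 + y)*(2*y) = 2*y*(7 + y))
I(L(-6))*b(5) = (30*√(-7/(8 - 6)))*(2*5*(7 + 5)) = (30*√(-7/2))*(2*5*12) = (30*√(-7*½))*120 = (30*√(-7/2))*120 = (30*(I*√14/2))*120 = (15*I*√14)*120 = 1800*I*√14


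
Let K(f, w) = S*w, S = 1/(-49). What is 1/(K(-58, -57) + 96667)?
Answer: 49/4736740 ≈ 1.0345e-5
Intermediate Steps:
S = -1/49 (S = -1/49*1 = -1/49 ≈ -0.020408)
K(f, w) = -w/49
1/(K(-58, -57) + 96667) = 1/(-1/49*(-57) + 96667) = 1/(57/49 + 96667) = 1/(4736740/49) = 49/4736740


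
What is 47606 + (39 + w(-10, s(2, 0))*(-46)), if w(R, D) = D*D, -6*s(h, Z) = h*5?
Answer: 427655/9 ≈ 47517.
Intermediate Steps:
s(h, Z) = -5*h/6 (s(h, Z) = -h*5/6 = -5*h/6)
w(R, D) = D**2
47606 + (39 + w(-10, s(2, 0))*(-46)) = 47606 + (39 + (-5/6*2)**2*(-46)) = 47606 + (39 + (-5/3)**2*(-46)) = 47606 + (39 + (25/9)*(-46)) = 47606 + (39 - 1150/9) = 47606 - 799/9 = 427655/9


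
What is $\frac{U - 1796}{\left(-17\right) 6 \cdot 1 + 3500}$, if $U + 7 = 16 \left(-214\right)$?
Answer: $- \frac{5227}{3398} \approx -1.5383$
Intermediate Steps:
$U = -3431$ ($U = -7 + 16 \left(-214\right) = -7 - 3424 = -3431$)
$\frac{U - 1796}{\left(-17\right) 6 \cdot 1 + 3500} = \frac{-3431 - 1796}{\left(-17\right) 6 \cdot 1 + 3500} = - \frac{5227}{\left(-102\right) 1 + 3500} = - \frac{5227}{-102 + 3500} = - \frac{5227}{3398}$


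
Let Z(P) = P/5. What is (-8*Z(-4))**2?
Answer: 1024/25 ≈ 40.960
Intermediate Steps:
Z(P) = P/5 (Z(P) = P*(1/5) = P/5)
(-8*Z(-4))**2 = (-8*(-4)/5)**2 = (-8*(-4/5))**2 = (32/5)**2 = 1024/25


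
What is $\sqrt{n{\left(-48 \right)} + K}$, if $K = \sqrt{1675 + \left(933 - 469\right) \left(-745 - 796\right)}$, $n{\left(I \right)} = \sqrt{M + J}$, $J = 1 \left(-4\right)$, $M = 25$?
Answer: $\sqrt{\sqrt{21} + 39 i \sqrt{469}} \approx 20.606 + 20.494 i$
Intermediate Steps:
$J = -4$
$n{\left(I \right)} = \sqrt{21}$ ($n{\left(I \right)} = \sqrt{25 - 4} = \sqrt{21}$)
$K = 39 i \sqrt{469}$ ($K = \sqrt{1675 + 464 \left(-1541\right)} = \sqrt{1675 - 715024} = \sqrt{-713349} = 39 i \sqrt{469} \approx 844.6 i$)
$\sqrt{n{\left(-48 \right)} + K} = \sqrt{\sqrt{21} + 39 i \sqrt{469}}$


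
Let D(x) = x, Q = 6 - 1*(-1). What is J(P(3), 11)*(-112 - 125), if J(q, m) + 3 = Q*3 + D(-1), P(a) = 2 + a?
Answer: -4029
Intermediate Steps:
Q = 7 (Q = 6 + 1 = 7)
J(q, m) = 17 (J(q, m) = -3 + (7*3 - 1) = -3 + (21 - 1) = -3 + 20 = 17)
J(P(3), 11)*(-112 - 125) = 17*(-112 - 125) = 17*(-237) = -4029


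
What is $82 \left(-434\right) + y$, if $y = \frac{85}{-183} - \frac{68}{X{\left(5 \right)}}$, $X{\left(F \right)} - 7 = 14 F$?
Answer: $- \frac{501489497}{14091} \approx -35589.0$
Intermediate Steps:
$X{\left(F \right)} = 7 + 14 F$
$y = - \frac{18989}{14091}$ ($y = \frac{85}{-183} - \frac{68}{7 + 14 \cdot 5} = 85 \left(- \frac{1}{183}\right) - \frac{68}{7 + 70} = - \frac{85}{183} - \frac{68}{77} = - \frac{18989}{14091} \approx -1.3476$)
$82 \left(-434\right) + y = 82 \left(-434\right) - \frac{18989}{14091} = -35588 - \frac{18989}{14091} = - \frac{501489497}{14091}$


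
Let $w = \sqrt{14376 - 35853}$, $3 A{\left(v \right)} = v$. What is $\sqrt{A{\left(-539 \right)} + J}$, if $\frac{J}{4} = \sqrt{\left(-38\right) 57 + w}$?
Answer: $\frac{\sqrt{-1617 + 36 \sqrt{-2166 + i \sqrt{21477}}}}{3} \approx 6.3677 + 14.626 i$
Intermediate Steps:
$A{\left(v \right)} = \frac{v}{3}$
$w = i \sqrt{21477}$ ($w = \sqrt{-21477} = i \sqrt{21477} \approx 146.55 i$)
$J = 4 \sqrt{-2166 + i \sqrt{21477}}$ ($J = 4 \sqrt{\left(-38\right) 57 + i \sqrt{21477}} = 4 \sqrt{-2166 + i \sqrt{21477}} \approx 6.2942 + 186.27 i$)
$\sqrt{A{\left(-539 \right)} + J} = \sqrt{\frac{1}{3} \left(-539\right) + 4 \sqrt{-2166 + i \sqrt{21477}}} = \sqrt{- \frac{539}{3} + 4 \sqrt{-2166 + i \sqrt{21477}}}$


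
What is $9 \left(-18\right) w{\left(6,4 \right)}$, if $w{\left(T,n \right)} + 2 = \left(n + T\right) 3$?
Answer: $-4536$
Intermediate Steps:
$w{\left(T,n \right)} = -2 + 3 T + 3 n$ ($w{\left(T,n \right)} = -2 + \left(n + T\right) 3 = -2 + \left(T + n\right) 3 = -2 + \left(3 T + 3 n\right) = -2 + 3 T + 3 n$)
$9 \left(-18\right) w{\left(6,4 \right)} = 9 \left(-18\right) \left(-2 + 3 \cdot 6 + 3 \cdot 4\right) = - 162 \left(-2 + 18 + 12\right) = \left(-162\right) 28 = -4536$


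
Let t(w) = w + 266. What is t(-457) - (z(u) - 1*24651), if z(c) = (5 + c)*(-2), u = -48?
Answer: 24374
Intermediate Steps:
z(c) = -10 - 2*c
t(w) = 266 + w
t(-457) - (z(u) - 1*24651) = (266 - 457) - ((-10 - 2*(-48)) - 1*24651) = -191 - ((-10 + 96) - 24651) = -191 - (86 - 24651) = -191 - 1*(-24565) = -191 + 24565 = 24374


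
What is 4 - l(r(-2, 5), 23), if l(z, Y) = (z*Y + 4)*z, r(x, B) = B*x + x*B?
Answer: -9116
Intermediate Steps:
r(x, B) = 2*B*x (r(x, B) = B*x + B*x = 2*B*x)
l(z, Y) = z*(4 + Y*z) (l(z, Y) = (Y*z + 4)*z = (4 + Y*z)*z = z*(4 + Y*z))
4 - l(r(-2, 5), 23) = 4 - 2*5*(-2)*(4 + 23*(2*5*(-2))) = 4 - (-20)*(4 + 23*(-20)) = 4 - (-20)*(4 - 460) = 4 - (-20)*(-456) = 4 - 1*9120 = 4 - 9120 = -9116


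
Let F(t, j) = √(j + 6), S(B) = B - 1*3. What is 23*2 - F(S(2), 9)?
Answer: 46 - √15 ≈ 42.127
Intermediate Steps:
S(B) = -3 + B (S(B) = B - 3 = -3 + B)
F(t, j) = √(6 + j)
23*2 - F(S(2), 9) = 23*2 - √(6 + 9) = 46 - √15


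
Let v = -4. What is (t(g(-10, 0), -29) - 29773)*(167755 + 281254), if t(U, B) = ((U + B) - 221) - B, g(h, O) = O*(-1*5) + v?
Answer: -13469371982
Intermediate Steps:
g(h, O) = -4 - 5*O (g(h, O) = O*(-1*5) - 4 = O*(-5) - 4 = -5*O - 4 = -4 - 5*O)
t(U, B) = -221 + U (t(U, B) = ((B + U) - 221) - B = (-221 + B + U) - B = -221 + U)
(t(g(-10, 0), -29) - 29773)*(167755 + 281254) = ((-221 + (-4 - 5*0)) - 29773)*(167755 + 281254) = ((-221 + (-4 + 0)) - 29773)*449009 = ((-221 - 4) - 29773)*449009 = (-225 - 29773)*449009 = -29998*449009 = -13469371982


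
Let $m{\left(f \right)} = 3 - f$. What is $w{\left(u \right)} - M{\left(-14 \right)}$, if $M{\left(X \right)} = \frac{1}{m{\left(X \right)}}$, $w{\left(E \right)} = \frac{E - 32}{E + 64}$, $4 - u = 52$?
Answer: $- \frac{86}{17} \approx -5.0588$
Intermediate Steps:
$u = -48$ ($u = 4 - 52 = -48$)
$w{\left(E \right)} = \frac{-32 + E}{64 + E}$
$M{\left(X \right)} = \frac{1}{3 - X}$
$w{\left(u \right)} - M{\left(-14 \right)} = \frac{-32 - 48}{64 - 48} - - \frac{1}{-3 - 14} = \frac{1}{16} \left(-80\right) - - \frac{1}{-17} = \frac{1}{16} \left(-80\right) - \left(-1\right) \left(- \frac{1}{17}\right) = -5 - \frac{1}{17} = - \frac{86}{17}$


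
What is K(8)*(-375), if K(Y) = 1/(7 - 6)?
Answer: -375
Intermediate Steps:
K(Y) = 1 (K(Y) = 1/1 = 1)
K(8)*(-375) = 1*(-375) = -375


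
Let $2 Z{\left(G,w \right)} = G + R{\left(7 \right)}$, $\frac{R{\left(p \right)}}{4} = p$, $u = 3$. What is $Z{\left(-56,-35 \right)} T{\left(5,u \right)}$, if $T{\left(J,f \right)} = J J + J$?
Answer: $-420$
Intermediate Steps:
$T{\left(J,f \right)} = J + J^{2}$ ($T{\left(J,f \right)} = J^{2} + J = J + J^{2}$)
$R{\left(p \right)} = 4 p$
$Z{\left(G,w \right)} = 14 + \frac{G}{2}$ ($Z{\left(G,w \right)} = \frac{G + 4 \cdot 7}{2} = \frac{G + 28}{2} = \frac{28 + G}{2} = 14 + \frac{G}{2}$)
$Z{\left(-56,-35 \right)} T{\left(5,u \right)} = \left(14 + \frac{1}{2} \left(-56\right)\right) 5 \left(1 + 5\right) = \left(14 - 28\right) 5 \cdot 6 = \left(-14\right) 30 = -420$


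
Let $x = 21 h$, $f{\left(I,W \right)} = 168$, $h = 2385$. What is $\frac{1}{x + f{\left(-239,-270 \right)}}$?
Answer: $\frac{1}{50253} \approx 1.9899 \cdot 10^{-5}$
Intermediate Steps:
$x = 50085$ ($x = 21 \cdot 2385 = 50085$)
$\frac{1}{x + f{\left(-239,-270 \right)}} = \frac{1}{50085 + 168} = \frac{1}{50253}$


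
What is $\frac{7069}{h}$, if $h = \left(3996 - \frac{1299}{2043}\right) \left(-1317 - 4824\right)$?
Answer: $- \frac{1604663}{5569565621} \approx -0.00028811$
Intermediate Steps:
$h = - \frac{5569565621}{227}$ ($h = \left(3996 - \frac{433}{681}\right) \left(-6141\right) = \frac{2720843}{681} \left(-6141\right) = - \frac{5569565621}{227} \approx -2.4536 \cdot 10^{7}$)
$\frac{7069}{h} = \frac{7069}{- \frac{5569565621}{227}} = 7069 \left(- \frac{227}{5569565621}\right) = - \frac{1604663}{5569565621}$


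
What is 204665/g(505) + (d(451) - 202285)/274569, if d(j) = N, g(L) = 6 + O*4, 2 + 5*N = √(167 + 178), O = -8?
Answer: -14789453633/1878630 + √345/1372845 ≈ -7872.5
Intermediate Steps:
N = -⅖ + √345/5 (N = -⅖ + √(167 + 178)/5 = -⅖ + √345/5 ≈ 3.3148)
g(L) = -26 (g(L) = 6 - 8*4 = 6 - 32 = -26)
d(j) = -⅖ + √345/5
204665/g(505) + (d(451) - 202285)/274569 = 204665/(-26) + ((-⅖ + √345/5) - 202285)/274569 = 204665*(-1/26) + (-1011427/5 + √345/5)*(1/274569) = -204665/26 + (-53233/72255 + √345/1372845) = -14789453633/1878630 + √345/1372845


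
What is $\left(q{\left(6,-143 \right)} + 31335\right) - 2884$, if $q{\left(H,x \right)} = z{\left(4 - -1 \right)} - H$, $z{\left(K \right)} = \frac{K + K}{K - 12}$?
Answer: $\frac{199105}{7} \approx 28444.0$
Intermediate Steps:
$z{\left(K \right)} = \frac{2 K}{-12 + K}$
$q{\left(H,x \right)} = - \frac{10}{7} - H$ ($q{\left(H,x \right)} = \frac{2 \left(4 - -1\right)}{-12 + \left(4 - -1\right)} - H = \frac{2 \left(4 + 1\right)}{-12 + \left(4 + 1\right)} - H = 2 \cdot 5 \frac{1}{-12 + 5} - H = 2 \cdot 5 \frac{1}{-7} - H = 2 \cdot 5 \left(- \frac{1}{7}\right) - H = - \frac{10}{7} - H$)
$\left(q{\left(6,-143 \right)} + 31335\right) - 2884 = \left(\left(- \frac{10}{7} - 6\right) + 31335\right) - 2884 = \left(- \frac{52}{7} + 31335\right) - 2884 = \frac{219293}{7} - 2884 = \frac{199105}{7}$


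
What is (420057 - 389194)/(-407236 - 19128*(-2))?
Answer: -30863/368980 ≈ -0.083644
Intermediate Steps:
(420057 - 389194)/(-407236 - 19128*(-2)) = 30863/(-407236 + 38256) = 30863/(-368980) = 30863*(-1/368980) = -30863/368980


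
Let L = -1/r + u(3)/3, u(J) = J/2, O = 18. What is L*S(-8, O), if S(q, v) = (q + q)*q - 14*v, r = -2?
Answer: -124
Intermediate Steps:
u(J) = J/2 (u(J) = J*(½) = J/2)
S(q, v) = -14*v + 2*q² (S(q, v) = (2*q)*q - 14*v = 2*q² - 14*v = -14*v + 2*q²)
L = 1 (L = -1/(-2) + ((½)*3)/3 = -1*(-½) + (3/2)*(⅓) = ½ + ½ = 1)
L*S(-8, O) = 1*(-14*18 + 2*(-8)²) = 1*(-252 + 2*64) = 1*(-252 + 128) = 1*(-124) = -124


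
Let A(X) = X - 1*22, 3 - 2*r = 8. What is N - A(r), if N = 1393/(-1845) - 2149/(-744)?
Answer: 12186391/457560 ≈ 26.633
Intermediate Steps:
r = -5/2 (r = 3/2 - ½*8 = 3/2 - 4 = -5/2 ≈ -2.5000)
N = 976171/457560 (N = 1393*(-1/1845) - 2149*(-1/744) = -1393/1845 + 2149/744 = 976171/457560 ≈ 2.1334)
A(X) = -22 + X (A(X) = X - 22 = -22 + X)
N - A(r) = 976171/457560 - (-22 - 5/2) = 976171/457560 - 1*(-49/2) = 976171/457560 + 49/2 = 12186391/457560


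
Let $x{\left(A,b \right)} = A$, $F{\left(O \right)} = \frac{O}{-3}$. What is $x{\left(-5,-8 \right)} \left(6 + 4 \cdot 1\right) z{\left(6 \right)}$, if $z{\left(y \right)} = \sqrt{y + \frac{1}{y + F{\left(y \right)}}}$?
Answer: $-125$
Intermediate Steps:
$F{\left(O \right)} = - \frac{O}{3}$ ($F{\left(O \right)} = O \left(- \frac{1}{3}\right) = - \frac{O}{3}$)
$z{\left(y \right)} = \sqrt{y + \frac{3}{2 y}}$ ($z{\left(y \right)} = \sqrt{y + \frac{1}{y - \frac{y}{3}}} = \sqrt{y + \frac{1}{\frac{2}{3} y}} = \sqrt{y + \frac{3}{2 y}}$)
$x{\left(-5,-8 \right)} \left(6 + 4 \cdot 1\right) z{\left(6 \right)} = - 5 \left(6 + 4 \cdot 1\right) \frac{\sqrt{4 \cdot 6 + \frac{6}{6}}}{2} = - 5 \left(6 + 4\right) \frac{\sqrt{24 + 6 \cdot \frac{1}{6}}}{2} = \left(-5\right) 10 \frac{\sqrt{24 + 1}}{2} = - 50 \frac{\sqrt{25}}{2} = - 50 \cdot \frac{1}{2} \cdot 5 = \left(-50\right) \frac{5}{2} = -125$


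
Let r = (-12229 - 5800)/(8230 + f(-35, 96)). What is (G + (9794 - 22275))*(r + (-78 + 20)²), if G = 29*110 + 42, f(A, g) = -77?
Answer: -253502724087/8153 ≈ -3.1093e+7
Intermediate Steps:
G = 3232 (G = 3190 + 42 = 3232)
r = -18029/8153 (r = (-12229 - 5800)/(8230 - 77) = -18029/8153 ≈ -2.2113)
(G + (9794 - 22275))*(r + (-78 + 20)²) = (3232 + (9794 - 22275))*(-18029/8153 + (-78 + 20)²) = (3232 - 12481)*(-18029/8153 + (-58)²) = -9249*(-18029/8153 + 3364) = -9249*27408663/8153 = -253502724087/8153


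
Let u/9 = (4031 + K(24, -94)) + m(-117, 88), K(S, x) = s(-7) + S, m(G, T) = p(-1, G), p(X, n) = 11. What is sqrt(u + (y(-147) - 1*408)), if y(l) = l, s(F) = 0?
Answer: sqrt(36039) ≈ 189.84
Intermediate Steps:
m(G, T) = 11
K(S, x) = S (K(S, x) = 0 + S = S)
u = 36594 (u = 9*((4031 + 24) + 11) = 9*(4055 + 11) = 9*4066 = 36594)
sqrt(u + (y(-147) - 1*408)) = sqrt(36594 + (-147 - 1*408)) = sqrt(36594 + (-147 - 408)) = sqrt(36594 - 555) = sqrt(36039)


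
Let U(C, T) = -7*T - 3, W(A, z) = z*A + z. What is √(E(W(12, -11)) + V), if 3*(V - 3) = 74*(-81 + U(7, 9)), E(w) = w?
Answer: I*√3766 ≈ 61.368*I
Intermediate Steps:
W(A, z) = z + A*z (W(A, z) = A*z + z = z + A*z)
U(C, T) = -3 - 7*T
V = -3623 (V = 3 + (74*(-81 + (-3 - 7*9)))/3 = 3 + (74*(-81 + (-3 - 63)))/3 = 3 + (74*(-81 - 66))/3 = 3 + (74*(-147))/3 = 3 + (⅓)*(-10878) = 3 - 3626 = -3623)
√(E(W(12, -11)) + V) = √(-11*(1 + 12) - 3623) = √(-11*13 - 3623) = √(-143 - 3623) = √(-3766) = I*√3766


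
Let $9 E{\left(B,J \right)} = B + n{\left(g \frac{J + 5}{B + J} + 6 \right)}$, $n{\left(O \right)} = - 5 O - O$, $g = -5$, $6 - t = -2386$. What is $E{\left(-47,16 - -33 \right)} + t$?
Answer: $\frac{22255}{9} \approx 2472.8$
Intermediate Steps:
$t = 2392$ ($t = 6 - -2386 = 6 + 2386 = 2392$)
$n{\left(O \right)} = - 6 O$
$E{\left(B,J \right)} = -4 + \frac{B}{9} + \frac{10 \left(5 + J\right)}{3 \left(B + J\right)}$ ($E{\left(B,J \right)} = \frac{B - 6 \left(- 5 \frac{J + 5}{B + J} + 6\right)}{9} = \frac{B - 6 \left(- 5 \frac{5 + J}{B + J} + 6\right)}{9} = \frac{B - 6 \left(- \frac{5 \left(5 + J\right)}{B + J} + 6\right)}{9} = \frac{B - 6 \left(6 - \frac{5 \left(5 + J\right)}{B + J}\right)}{9} = \frac{B - \left(36 - \frac{30 \left(5 + J\right)}{B + J}\right)}{9} = \frac{-36 + B + \frac{30 \left(5 + J\right)}{B + J}}{9} = -4 + \frac{B}{9} + \frac{10 \left(5 + J\right)}{3 \left(B + J\right)}$)
$E{\left(-47,16 - -33 \right)} + t = \frac{150 - -1692 - 6 \left(16 - -33\right) - 47 \left(-47 + \left(16 - -33\right)\right)}{9 \left(-47 + \left(16 - -33\right)\right)} + 2392 = \frac{150 + 1692 - 6 \left(16 + 33\right) - 47 \left(-47 + \left(16 + 33\right)\right)}{9 \left(-47 + \left(16 + 33\right)\right)} + 2392 = \frac{150 + 1692 - 294 - 47 \left(-47 + 49\right)}{9 \left(-47 + 49\right)} + 2392 = \frac{150 + 1692 - 294 - 94}{9 \cdot 2} + 2392 = \frac{1}{9} \cdot \frac{1}{2} \left(150 + 1692 - 294 - 94\right) + 2392 = \frac{1}{9} \cdot \frac{1}{2} \cdot 1454 + 2392 = \frac{727}{9} + 2392 = \frac{22255}{9}$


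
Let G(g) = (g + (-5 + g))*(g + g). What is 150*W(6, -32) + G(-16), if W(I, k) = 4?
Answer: 1784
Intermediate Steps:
G(g) = 2*g*(-5 + 2*g) (G(g) = (-5 + 2*g)*(2*g) = 2*g*(-5 + 2*g))
150*W(6, -32) + G(-16) = 150*4 + 2*(-16)*(-5 + 2*(-16)) = 600 + 2*(-16)*(-5 - 32) = 600 + 2*(-16)*(-37) = 600 + 1184 = 1784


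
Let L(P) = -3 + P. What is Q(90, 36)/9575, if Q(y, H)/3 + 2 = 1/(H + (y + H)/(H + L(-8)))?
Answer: -2027/3274650 ≈ -0.00061900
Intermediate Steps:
Q(y, H) = -6 + 3/(H + (H + y)/(-11 + H)) (Q(y, H) = -6 + 3/(H + (y + H)/(H + (-3 - 8))) = -6 + 3/(H + (H + y)/(H - 11)) = -6 + 3/(H + (H + y)/(-11 + H)))
Q(90, 36)/9575 = (3*(-11 - 2*90 - 2*36**2 + 21*36)/(90 + 36**2 - 10*36))/9575 = (3*(-11 - 180 - 2*1296 + 756)/(90 + 1296 - 360))*(1/9575) = (3*(-11 - 180 - 2592 + 756)/1026)*(1/9575) = (3*(1/1026)*(-2027))*(1/9575) = -2027/342*1/9575 = -2027/3274650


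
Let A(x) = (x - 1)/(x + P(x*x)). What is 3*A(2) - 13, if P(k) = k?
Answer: -25/2 ≈ -12.500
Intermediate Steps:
A(x) = (-1 + x)/(x + x**2) (A(x) = (x - 1)/(x + x*x) = (-1 + x)/(x + x**2))
3*A(2) - 13 = 3*((-1 + 2)/(2*(1 + 2))) - 13 = 3*((1/2)*1/3) - 13 = 3*((1/2)*(1/3)*1) - 13 = 3*(1/6) - 13 = 1/2 - 13 = -25/2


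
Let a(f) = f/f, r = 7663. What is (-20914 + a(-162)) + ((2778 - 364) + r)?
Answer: -10836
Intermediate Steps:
a(f) = 1
(-20914 + a(-162)) + ((2778 - 364) + r) = (-20914 + 1) + ((2778 - 364) + 7663) = -20913 + (2414 + 7663) = -20913 + 10077 = -10836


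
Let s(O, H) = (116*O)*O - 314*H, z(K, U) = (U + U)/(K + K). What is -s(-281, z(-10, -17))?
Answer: -45794711/5 ≈ -9.1589e+6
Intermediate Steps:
z(K, U) = U/K (z(K, U) = (2*U)/((2*K)) = (2*U)*(1/(2*K)) = U/K)
s(O, H) = -314*H + 116*O² (s(O, H) = 116*O² - 314*H = -314*H + 116*O²)
-s(-281, z(-10, -17)) = -(-(-5338)/(-10) + 116*(-281)²) = -(-(-5338)*(-1)/10 + 116*78961) = -(-314*17/10 + 9159476) = -(-2669/5 + 9159476) = -1*45794711/5 = -45794711/5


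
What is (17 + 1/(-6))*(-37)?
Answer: -3737/6 ≈ -622.83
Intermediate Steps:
(17 + 1/(-6))*(-37) = (17 - 1/6)*(-37) = (101/6)*(-37) = -3737/6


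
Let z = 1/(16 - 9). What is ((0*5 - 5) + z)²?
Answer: 1156/49 ≈ 23.592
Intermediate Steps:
z = ⅐ (z = 1/7 = ⅐ ≈ 0.14286)
((0*5 - 5) + z)² = ((0*5 - 5) + ⅐)² = ((0 - 5) + ⅐)² = (-5 + ⅐)² = (-34/7)² = 1156/49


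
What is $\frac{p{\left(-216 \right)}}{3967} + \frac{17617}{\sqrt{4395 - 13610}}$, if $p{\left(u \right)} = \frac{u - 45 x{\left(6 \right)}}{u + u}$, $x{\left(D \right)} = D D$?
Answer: $\frac{17}{15868} - \frac{17617 i \sqrt{9215}}{9215} \approx 0.0010713 - 183.52 i$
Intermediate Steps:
$x{\left(D \right)} = D^{2}$
$p{\left(u \right)} = \frac{-1620 + u}{2 u}$ ($p{\left(u \right)} = \frac{u - 45 \cdot 6^{2}}{u + u} = \frac{u - 1620}{2 u} = \left(u - 1620\right) \frac{1}{2 u} = \left(-1620 + u\right) \frac{1}{2 u} = \frac{-1620 + u}{2 u}$)
$\frac{p{\left(-216 \right)}}{3967} + \frac{17617}{\sqrt{4395 - 13610}} = \frac{\frac{1}{2} \frac{1}{-216} \left(-1620 - 216\right)}{3967} + \frac{17617}{\sqrt{4395 - 13610}} = \frac{1}{2} \left(- \frac{1}{216}\right) \left(-1836\right) \frac{1}{3967} + \frac{17617}{\sqrt{-9215}} = \frac{17}{4} \cdot \frac{1}{3967} + \frac{17617}{i \sqrt{9215}} = \frac{17}{15868} + 17617 \left(- \frac{i \sqrt{9215}}{9215}\right) = \frac{17}{15868} - \frac{17617 i \sqrt{9215}}{9215}$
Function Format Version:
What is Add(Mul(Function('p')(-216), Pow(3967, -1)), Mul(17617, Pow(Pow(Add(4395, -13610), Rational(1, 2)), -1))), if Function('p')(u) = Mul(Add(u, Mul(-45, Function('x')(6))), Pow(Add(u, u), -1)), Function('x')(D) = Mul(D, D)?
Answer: Add(Rational(17, 15868), Mul(Rational(-17617, 9215), I, Pow(9215, Rational(1, 2)))) ≈ Add(0.0010713, Mul(-183.52, I))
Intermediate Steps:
Function('x')(D) = Pow(D, 2)
Function('p')(u) = Mul(Rational(1, 2), Pow(u, -1), Add(-1620, u)) (Function('p')(u) = Mul(Add(u, Mul(-45, Pow(6, 2))), Pow(Add(u, u), -1)) = Mul(Add(u, Mul(-45, 36)), Pow(Mul(2, u), -1)) = Mul(Add(u, -1620), Mul(Rational(1, 2), Pow(u, -1))) = Mul(Add(-1620, u), Mul(Rational(1, 2), Pow(u, -1))) = Mul(Rational(1, 2), Pow(u, -1), Add(-1620, u)))
Add(Mul(Function('p')(-216), Pow(3967, -1)), Mul(17617, Pow(Pow(Add(4395, -13610), Rational(1, 2)), -1))) = Add(Mul(Mul(Rational(1, 2), Pow(-216, -1), Add(-1620, -216)), Pow(3967, -1)), Mul(17617, Pow(Pow(Add(4395, -13610), Rational(1, 2)), -1))) = Add(Mul(Mul(Rational(1, 2), Rational(-1, 216), -1836), Rational(1, 3967)), Mul(17617, Pow(Pow(-9215, Rational(1, 2)), -1))) = Add(Mul(Rational(17, 4), Rational(1, 3967)), Mul(17617, Pow(Mul(I, Pow(9215, Rational(1, 2))), -1))) = Add(Rational(17, 15868), Mul(17617, Mul(Rational(-1, 9215), I, Pow(9215, Rational(1, 2))))) = Add(Rational(17, 15868), Mul(Rational(-17617, 9215), I, Pow(9215, Rational(1, 2))))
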